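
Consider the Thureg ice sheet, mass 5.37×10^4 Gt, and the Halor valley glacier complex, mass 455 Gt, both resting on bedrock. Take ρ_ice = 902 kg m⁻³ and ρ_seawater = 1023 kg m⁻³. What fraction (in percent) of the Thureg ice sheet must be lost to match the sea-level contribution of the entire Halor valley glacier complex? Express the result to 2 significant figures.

≈ 0.85 %

Equal sea-level rise means equal mass of meltwater, i.e. equal mass of ice lost.
Ice mass of Halor: 4.550×10^14 kg; ice mass of Thureg: 5.370×10^16 kg.
Fraction required = 4.550×10^14 / 5.370×10^16 = 8.47×10^-3 → 0.85 %.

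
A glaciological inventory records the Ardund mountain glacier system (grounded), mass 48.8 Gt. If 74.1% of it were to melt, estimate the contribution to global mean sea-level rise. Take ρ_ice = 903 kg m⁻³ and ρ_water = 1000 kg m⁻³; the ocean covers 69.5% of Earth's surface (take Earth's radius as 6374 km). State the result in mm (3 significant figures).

≈ 0.102 mm

Ardund: 0.741 × 48.8 Gt = 3.616×10^13 kg; dividing by ρ_w = 1000 kg m⁻³ gives 3.616×10^10 m³ of water.
Spread over 3.55×10^14 m² of ocean, Δh = 3.616×10^10 / 3.55×10^14 = 1.02×10^-4 m = 0.102 mm.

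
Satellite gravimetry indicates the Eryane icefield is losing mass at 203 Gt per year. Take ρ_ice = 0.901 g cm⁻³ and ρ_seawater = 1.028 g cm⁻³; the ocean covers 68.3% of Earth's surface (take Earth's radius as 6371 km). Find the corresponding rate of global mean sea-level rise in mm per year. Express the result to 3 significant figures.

ρ_w = 1.028 g cm⁻³ = 1028 kg m⁻³. Annual water volume added = 203 Gt / ρ_w = 2.030×10^14 kg / 1028 kg m⁻³ = 1.975×10^11 m³.
Δh per year = 1.975×10^11 / 3.48×10^14 = 5.67×10^-4 m = 0.567 mm.

≈ 0.567 mm/yr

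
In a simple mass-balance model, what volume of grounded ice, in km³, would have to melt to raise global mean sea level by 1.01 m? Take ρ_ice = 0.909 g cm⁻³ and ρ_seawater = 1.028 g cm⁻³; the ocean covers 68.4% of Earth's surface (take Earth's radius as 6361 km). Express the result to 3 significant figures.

Required water volume = Δh × A = 1.01 m × 3.48×10^14 m² = 3.513×10^14 m³ = 3.513×10^5 km³.
Ice volume = water volume × ρ_w/ρ_ice = 3.513×10^5 × 1028/909 = 3.97×10^5 km³.

≈ 3.97×10^5 km³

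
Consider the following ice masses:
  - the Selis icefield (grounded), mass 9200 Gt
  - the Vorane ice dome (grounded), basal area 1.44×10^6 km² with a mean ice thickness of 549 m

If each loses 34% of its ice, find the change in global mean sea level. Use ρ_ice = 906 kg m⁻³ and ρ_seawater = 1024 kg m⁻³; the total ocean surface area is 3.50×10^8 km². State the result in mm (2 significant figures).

≈ 690 mm

Selis: 0.34 × 9200 Gt = 3.128×10^15 kg; dividing by ρ_w = 1024 kg m⁻³ gives 3.055×10^12 m³ of water.
Vorane: ice volume = 1.44×10^6 km² × 549 m = 7.906×10^5 km³; 0.34 × 7.906×10^5 × (906/1024) = 2.378×10^5 km³ of water.
Total added water ≈ 2.409×10^14 m³ over 3.50×10^14 m² → Δh = 0.688 m = 690 mm.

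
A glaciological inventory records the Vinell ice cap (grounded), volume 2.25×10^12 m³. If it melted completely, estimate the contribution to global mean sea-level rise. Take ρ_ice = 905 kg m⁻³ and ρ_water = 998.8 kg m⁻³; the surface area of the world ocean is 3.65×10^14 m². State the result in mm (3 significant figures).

Vinell: 2.25×10^12 m³ × (905/998.8) = 2.039×10^12 m³ of water.
Spread over 3.65×10^14 m² of ocean, Δh = 2.039×10^12 / 3.65×10^14 = 5.59×10^-3 m = 5.59 mm.

≈ 5.59 mm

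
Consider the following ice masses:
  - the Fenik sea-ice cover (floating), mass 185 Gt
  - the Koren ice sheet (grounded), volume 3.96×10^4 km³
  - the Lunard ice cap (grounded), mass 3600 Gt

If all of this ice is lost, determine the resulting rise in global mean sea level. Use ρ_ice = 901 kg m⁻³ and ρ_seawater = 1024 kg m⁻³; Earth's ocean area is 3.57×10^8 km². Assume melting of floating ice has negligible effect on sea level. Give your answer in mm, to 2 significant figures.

≈ 110 mm

The Fenik sea-ice cover is floating and already displaces its own weight of water, so its melt adds essentially nothing to sea level.
Koren: 3.96×10^4 km³ × (901/1024) = 3.484×10^4 km³ of water.
Lunard: 3600 Gt = 3.600×10^15 kg; dividing by ρ_w = 1024 kg m⁻³ gives 3.516×10^12 m³ of water.
Total added water ≈ 3.836×10^13 m³ over 3.57×10^14 m² → Δh = 0.107 m = 110 mm.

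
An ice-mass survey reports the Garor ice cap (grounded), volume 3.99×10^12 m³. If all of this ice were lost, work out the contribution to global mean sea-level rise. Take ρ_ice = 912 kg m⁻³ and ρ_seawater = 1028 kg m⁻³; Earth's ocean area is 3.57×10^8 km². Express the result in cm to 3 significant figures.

≈ 0.992 cm

Garor: 3.99×10^12 m³ × (912/1028) = 3.540×10^12 m³ of water.
Spread over 3.57×10^14 m² of ocean, Δh = 3.540×10^12 / 3.57×10^14 = 9.92×10^-3 m = 0.992 cm.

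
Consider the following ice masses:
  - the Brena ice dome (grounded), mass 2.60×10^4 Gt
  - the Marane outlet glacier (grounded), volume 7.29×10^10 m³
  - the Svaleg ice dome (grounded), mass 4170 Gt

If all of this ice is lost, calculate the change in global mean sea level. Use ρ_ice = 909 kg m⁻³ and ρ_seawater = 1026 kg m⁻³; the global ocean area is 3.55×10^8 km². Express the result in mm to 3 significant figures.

≈ 83.0 mm

Brena: 2.60×10^4 Gt = 2.600×10^16 kg; dividing by ρ_w = 1026 kg m⁻³ gives 2.534×10^13 m³ of water.
Marane: 7.29×10^10 m³ × (909/1026) = 6.459×10^10 m³ of water.
Svaleg: 4170 Gt = 4.170×10^15 kg; dividing by ρ_w = 1026 kg m⁻³ gives 4.064×10^12 m³ of water.
Total added water ≈ 2.947×10^13 m³ over 3.55×10^14 m² → Δh = 0.0830 m = 83.0 mm.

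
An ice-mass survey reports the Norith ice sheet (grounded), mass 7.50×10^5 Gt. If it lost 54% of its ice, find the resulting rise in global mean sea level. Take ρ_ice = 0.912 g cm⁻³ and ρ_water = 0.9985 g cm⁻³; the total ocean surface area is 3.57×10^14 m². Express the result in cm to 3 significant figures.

Norith: 0.54 × 7.50×10^5 Gt = 4.050×10^17 kg; dividing by ρ_w = 0.9985 g cm⁻³ = 998.5 kg m⁻³ gives 4.056×10^14 m³ of water.
Spread over 3.57×10^14 m² of ocean, Δh = 4.056×10^14 / 3.57×10^14 = 1.14 m = 114 cm.

≈ 114 cm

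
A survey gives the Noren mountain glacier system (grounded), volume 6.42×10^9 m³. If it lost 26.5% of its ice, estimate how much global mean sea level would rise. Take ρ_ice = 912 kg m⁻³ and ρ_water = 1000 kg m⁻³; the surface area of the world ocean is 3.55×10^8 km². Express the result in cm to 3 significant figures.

≈ 4.37×10^-4 cm

Noren: 0.265 × 6.42×10^9 m³ × (912/1000) = 1.552×10^9 m³ of water.
Spread over 3.55×10^14 m² of ocean, Δh = 1.552×10^9 / 3.55×10^14 = 4.37×10^-6 m = 4.37×10^-4 cm.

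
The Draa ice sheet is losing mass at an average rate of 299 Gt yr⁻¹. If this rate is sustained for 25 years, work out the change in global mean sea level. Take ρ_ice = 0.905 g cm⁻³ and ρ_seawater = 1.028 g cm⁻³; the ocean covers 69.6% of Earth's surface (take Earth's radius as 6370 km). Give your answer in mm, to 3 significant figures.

Total mass lost = 299 Gt/yr × 25 yr = 7475 Gt = 7.475×10^15 kg.
ρ_w = 1.028 g cm⁻³ = 1028 kg m⁻³, so water volume = 7.475×10^15 / 1028 = 7.271×10^12 m³.
Δh = 7.271×10^12 / 3.55×10^14 = 0.0205 m = 20.5 mm.

≈ 20.5 mm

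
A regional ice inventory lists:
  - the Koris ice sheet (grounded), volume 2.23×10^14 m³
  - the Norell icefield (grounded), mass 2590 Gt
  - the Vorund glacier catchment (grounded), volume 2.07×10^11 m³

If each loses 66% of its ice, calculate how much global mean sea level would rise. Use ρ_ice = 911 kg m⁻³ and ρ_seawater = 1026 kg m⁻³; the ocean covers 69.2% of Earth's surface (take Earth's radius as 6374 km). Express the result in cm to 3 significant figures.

Koris: 0.66 × 2.23×10^14 m³ × (911/1026) = 1.307×10^14 m³ of water.
Norell: 0.66 × 2590 Gt = 1.709×10^15 kg; dividing by ρ_w = 1026 kg m⁻³ gives 1.666×10^12 m³ of water.
Vorund: 0.66 × 2.07×10^11 m³ × (911/1026) = 1.213×10^11 m³ of water.
Total added water ≈ 1.325×10^14 m³ over 3.53×10^14 m² → Δh = 0.375 m = 37.5 cm.

≈ 37.5 cm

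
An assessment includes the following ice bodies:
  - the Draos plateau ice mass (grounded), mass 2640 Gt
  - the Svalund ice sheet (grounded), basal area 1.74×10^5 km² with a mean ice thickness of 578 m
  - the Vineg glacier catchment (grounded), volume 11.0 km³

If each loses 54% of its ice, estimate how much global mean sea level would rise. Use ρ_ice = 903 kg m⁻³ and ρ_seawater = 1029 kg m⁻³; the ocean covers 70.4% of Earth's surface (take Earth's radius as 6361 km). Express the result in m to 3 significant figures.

Draos: 0.54 × 2640 Gt = 1.426×10^15 kg; dividing by ρ_w = 1029 kg m⁻³ gives 1.385×10^12 m³ of water.
Svalund: ice volume = 1.74×10^5 km² × 578 m = 1.006×10^5 km³; 0.54 × 1.006×10^5 × (903/1029) = 4.766×10^4 km³ of water.
Vineg: 0.54 × 11.0 km³ × (903/1029) = 5.213 km³ of water.
Total added water ≈ 4.905×10^13 m³ over 3.58×10^14 m² → Δh = 0.137 m.

≈ 0.137 m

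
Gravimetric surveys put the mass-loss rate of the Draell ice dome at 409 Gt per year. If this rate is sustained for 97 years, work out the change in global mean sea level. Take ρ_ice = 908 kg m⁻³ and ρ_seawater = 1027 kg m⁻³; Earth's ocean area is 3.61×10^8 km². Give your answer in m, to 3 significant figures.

≈ 0.107 m

Total mass lost = 409 Gt/yr × 97 yr = 3.967×10^4 Gt = 3.967×10^16 kg.
ρ_w = 1027 kg m⁻³, so water volume = 3.967×10^16 / 1027 = 3.863×10^13 m³.
Δh = 3.863×10^13 / 3.61×10^14 = 0.107 m.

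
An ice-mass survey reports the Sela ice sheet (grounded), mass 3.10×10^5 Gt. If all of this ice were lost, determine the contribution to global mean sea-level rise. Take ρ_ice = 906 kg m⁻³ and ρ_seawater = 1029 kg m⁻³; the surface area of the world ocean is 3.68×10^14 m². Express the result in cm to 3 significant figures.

≈ 81.9 cm

Sela: 3.10×10^5 Gt = 3.100×10^17 kg; dividing by ρ_w = 1029 kg m⁻³ gives 3.013×10^14 m³ of water.
Spread over 3.68×10^14 m² of ocean, Δh = 3.013×10^14 / 3.68×10^14 = 0.819 m = 81.9 cm.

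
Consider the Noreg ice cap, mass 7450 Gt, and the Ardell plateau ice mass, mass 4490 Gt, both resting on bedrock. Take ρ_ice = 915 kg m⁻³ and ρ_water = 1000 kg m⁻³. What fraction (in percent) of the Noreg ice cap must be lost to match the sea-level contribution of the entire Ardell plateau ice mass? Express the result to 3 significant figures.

Equal sea-level rise means equal mass of meltwater, i.e. equal mass of ice lost.
Ice mass of Ardell: 4.490×10^15 kg; ice mass of Noreg: 7.450×10^15 kg.
Fraction required = 4.490×10^15 / 7.450×10^15 = 0.603 → 60.3 %.

≈ 60.3 %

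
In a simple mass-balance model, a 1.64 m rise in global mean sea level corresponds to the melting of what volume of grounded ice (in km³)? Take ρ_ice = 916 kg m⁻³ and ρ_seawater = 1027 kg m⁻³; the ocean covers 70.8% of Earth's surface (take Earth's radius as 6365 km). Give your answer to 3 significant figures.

Required water volume = Δh × A = 1.64 m × 3.60×10^14 m² = 5.911×10^14 m³ = 5.911×10^5 km³.
Ice volume = water volume × ρ_w/ρ_ice = 5.911×10^5 × 1027/916 = 6.63×10^5 km³.

≈ 6.63×10^5 km³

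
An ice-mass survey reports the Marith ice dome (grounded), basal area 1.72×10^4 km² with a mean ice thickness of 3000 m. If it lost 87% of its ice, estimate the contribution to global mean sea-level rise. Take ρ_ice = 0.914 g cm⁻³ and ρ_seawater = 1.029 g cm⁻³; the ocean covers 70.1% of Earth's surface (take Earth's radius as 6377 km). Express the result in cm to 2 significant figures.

Marith: ice volume = 1.72×10^4 km² × 3000 m = 5.160×10^4 km³; 0.87 × 5.160×10^4 × (914/1029) = 3.987×10^4 km³ of water.
Spread over 3.58×10^14 m² of ocean, Δh = 3.987×10^13 / 3.58×10^14 = 0.111 m = 11 cm.

≈ 11 cm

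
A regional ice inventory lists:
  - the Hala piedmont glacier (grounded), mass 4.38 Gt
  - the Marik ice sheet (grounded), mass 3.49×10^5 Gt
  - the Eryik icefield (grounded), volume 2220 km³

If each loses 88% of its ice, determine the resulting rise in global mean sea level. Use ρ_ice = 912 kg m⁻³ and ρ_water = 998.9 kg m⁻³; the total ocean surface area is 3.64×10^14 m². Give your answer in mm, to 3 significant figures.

Hala: 0.88 × 4.38 Gt = 3.854×10^12 kg; dividing by ρ_w = 998.9 kg m⁻³ gives 3.859×10^9 m³ of water.
Marik: 0.88 × 3.49×10^5 Gt = 3.071×10^17 kg; dividing by ρ_w = 998.9 kg m⁻³ gives 3.075×10^14 m³ of water.
Eryik: 0.88 × 2220 km³ × (912/998.9) = 1784 km³ of water.
Total added water ≈ 3.092×10^14 m³ over 3.64×10^14 m² → Δh = 0.850 m = 850 mm.

≈ 850 mm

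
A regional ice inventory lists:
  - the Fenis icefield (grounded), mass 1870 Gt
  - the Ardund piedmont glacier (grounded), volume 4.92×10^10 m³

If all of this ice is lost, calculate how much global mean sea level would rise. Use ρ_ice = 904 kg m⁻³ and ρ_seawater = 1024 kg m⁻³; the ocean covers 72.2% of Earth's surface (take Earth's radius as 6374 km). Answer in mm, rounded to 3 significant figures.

≈ 5.07 mm

Fenis: 1870 Gt = 1.870×10^15 kg; dividing by ρ_w = 1024 kg m⁻³ gives 1.826×10^12 m³ of water.
Ardund: 4.92×10^10 m³ × (904/1024) = 4.343×10^10 m³ of water.
Total added water ≈ 1.870×10^12 m³ over 3.69×10^14 m² → Δh = 5.07×10^-3 m = 5.07 mm.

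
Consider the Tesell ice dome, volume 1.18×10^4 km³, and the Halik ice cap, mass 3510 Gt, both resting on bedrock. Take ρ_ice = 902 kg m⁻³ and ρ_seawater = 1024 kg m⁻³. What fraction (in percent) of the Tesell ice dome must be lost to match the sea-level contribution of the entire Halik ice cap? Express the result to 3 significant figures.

≈ 33.0 %

Equal sea-level rise means equal mass of meltwater, i.e. equal mass of ice lost.
Ice mass of Halik: 3.510×10^15 kg; ice mass of Tesell: 1.064×10^16 kg.
Fraction required = 3.510×10^15 / 1.064×10^16 = 0.330 → 33.0 %.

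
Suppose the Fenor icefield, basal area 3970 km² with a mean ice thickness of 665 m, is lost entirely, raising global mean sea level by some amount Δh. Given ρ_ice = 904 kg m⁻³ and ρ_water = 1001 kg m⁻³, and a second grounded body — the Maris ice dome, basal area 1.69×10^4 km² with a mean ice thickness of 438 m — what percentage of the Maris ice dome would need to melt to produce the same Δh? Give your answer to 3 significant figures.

Equal sea-level rise means equal mass of meltwater, i.e. equal mass of ice lost.
Ice mass of Fenor: 2.387×10^15 kg; ice mass of Maris: 6.692×10^15 kg.
Fraction required = 2.387×10^15 / 6.692×10^15 = 0.357 → 35.7 %.

≈ 35.7 %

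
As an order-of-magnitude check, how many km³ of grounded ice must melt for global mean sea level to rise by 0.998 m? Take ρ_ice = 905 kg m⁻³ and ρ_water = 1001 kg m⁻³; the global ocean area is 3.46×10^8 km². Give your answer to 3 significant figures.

≈ 3.82×10^5 km³

Required water volume = Δh × A = 0.998 m × 3.46×10^14 m² = 3.453×10^14 m³ = 3.453×10^5 km³.
Ice volume = water volume × ρ_w/ρ_ice = 3.453×10^5 × 1001/905 = 3.82×10^5 km³.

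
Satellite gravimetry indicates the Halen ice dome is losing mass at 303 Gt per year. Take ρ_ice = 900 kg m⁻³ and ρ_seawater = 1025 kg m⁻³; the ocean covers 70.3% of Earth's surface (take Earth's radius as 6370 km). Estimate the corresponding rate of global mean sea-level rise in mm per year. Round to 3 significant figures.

ρ_w = 1025 kg m⁻³. Annual water volume added = 303 Gt / ρ_w = 3.030×10^14 kg / 1025 kg m⁻³ = 2.956×10^11 m³.
Δh per year = 2.956×10^11 / 3.58×10^14 = 8.25×10^-4 m = 0.825 mm.

≈ 0.825 mm/yr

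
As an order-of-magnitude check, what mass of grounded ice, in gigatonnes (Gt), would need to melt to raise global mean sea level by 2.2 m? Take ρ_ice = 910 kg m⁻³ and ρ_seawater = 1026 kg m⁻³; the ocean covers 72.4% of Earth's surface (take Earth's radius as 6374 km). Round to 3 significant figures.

≈ 8.34×10^5 Gt

Required water volume = Δh × A = 2.2 m × 3.70×10^14 m² = 8.132×10^14 m³.
ρ_w = 1026 kg m⁻³, so the mass of water = 8.132×10^14 m³ × 1026 kg m⁻³ = 8.343×10^17 kg = 8.34×10^5 Gt (and the same mass of ice, by conservation).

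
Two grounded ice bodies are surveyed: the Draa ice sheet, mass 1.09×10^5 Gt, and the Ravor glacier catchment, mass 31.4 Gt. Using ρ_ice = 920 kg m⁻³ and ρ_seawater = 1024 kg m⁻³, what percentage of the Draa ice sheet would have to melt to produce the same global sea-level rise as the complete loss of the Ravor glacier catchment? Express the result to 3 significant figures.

≈ 0.0288 %

Equal sea-level rise means equal mass of meltwater, i.e. equal mass of ice lost.
Ice mass of Ravor: 3.140×10^13 kg; ice mass of Draa: 1.090×10^17 kg.
Fraction required = 3.140×10^13 / 1.090×10^17 = 2.88×10^-4 → 0.0288 %.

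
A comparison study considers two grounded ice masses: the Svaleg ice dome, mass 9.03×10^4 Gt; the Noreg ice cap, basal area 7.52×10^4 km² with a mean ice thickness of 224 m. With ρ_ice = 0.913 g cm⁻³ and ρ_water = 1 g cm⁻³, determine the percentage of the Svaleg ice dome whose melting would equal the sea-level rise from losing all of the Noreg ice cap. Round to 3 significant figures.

≈ 17.0 %

Equal sea-level rise means equal mass of meltwater, i.e. equal mass of ice lost.
Ice mass of Noreg: 1.538×10^16 kg; ice mass of Svaleg: 9.030×10^16 kg.
Fraction required = 1.538×10^16 / 9.030×10^16 = 0.170 → 17.0 %.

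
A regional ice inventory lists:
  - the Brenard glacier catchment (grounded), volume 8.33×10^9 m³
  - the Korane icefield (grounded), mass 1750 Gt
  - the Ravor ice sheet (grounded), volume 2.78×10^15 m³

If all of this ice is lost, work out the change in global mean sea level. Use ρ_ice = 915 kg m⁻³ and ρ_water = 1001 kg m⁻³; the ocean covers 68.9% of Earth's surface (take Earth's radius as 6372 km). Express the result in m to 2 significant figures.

Brenard: 8.33×10^9 m³ × (915/1001) = 7.614×10^9 m³ of water.
Korane: 1750 Gt = 1.750×10^15 kg; dividing by ρ_w = 1001 kg m⁻³ gives 1.748×10^12 m³ of water.
Ravor: 2.78×10^15 m³ × (915/1001) = 2.541×10^15 m³ of water.
Total added water ≈ 2.543×10^15 m³ over 3.52×10^14 m² → Δh = 7.23 m.

≈ 7.2 m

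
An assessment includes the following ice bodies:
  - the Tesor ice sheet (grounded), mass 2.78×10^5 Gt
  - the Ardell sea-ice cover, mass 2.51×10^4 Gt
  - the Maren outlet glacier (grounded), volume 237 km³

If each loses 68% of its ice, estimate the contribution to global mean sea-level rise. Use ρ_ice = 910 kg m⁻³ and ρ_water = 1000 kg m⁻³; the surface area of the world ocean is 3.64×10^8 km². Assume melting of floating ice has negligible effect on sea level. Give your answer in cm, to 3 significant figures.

≈ 52.0 cm

Tesor: 0.68 × 2.78×10^5 Gt = 1.890×10^17 kg; dividing by ρ_w = 1000 kg m⁻³ gives 1.890×10^14 m³ of water.
The Ardell sea-ice cover is floating and already displaces its own weight of water, so its melt adds essentially nothing to sea level.
Maren: 0.68 × 237 km³ × (910/1000) = 146.7 km³ of water.
Total added water ≈ 1.892×10^14 m³ over 3.64×10^14 m² → Δh = 0.520 m = 52.0 cm.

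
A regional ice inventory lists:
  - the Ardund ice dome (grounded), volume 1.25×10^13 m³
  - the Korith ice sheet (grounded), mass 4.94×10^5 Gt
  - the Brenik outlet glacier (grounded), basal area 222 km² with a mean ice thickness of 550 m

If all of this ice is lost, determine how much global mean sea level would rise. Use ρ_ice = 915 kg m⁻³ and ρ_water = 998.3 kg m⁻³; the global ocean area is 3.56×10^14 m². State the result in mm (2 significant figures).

Ardund: 1.25×10^13 m³ × (915/998.3) = 1.146×10^13 m³ of water.
Korith: 4.94×10^5 Gt = 4.940×10^17 kg; dividing by ρ_w = 998.3 kg m⁻³ gives 4.948×10^14 m³ of water.
Brenik: ice volume = 222 km² × 550 m = 122.1 km³; 122.1 × (915/998.3) = 111.9 km³ of water.
Total added water ≈ 5.064×10^14 m³ over 3.56×10^14 m² → Δh = 1.42 m = 1400 mm.

≈ 1400 mm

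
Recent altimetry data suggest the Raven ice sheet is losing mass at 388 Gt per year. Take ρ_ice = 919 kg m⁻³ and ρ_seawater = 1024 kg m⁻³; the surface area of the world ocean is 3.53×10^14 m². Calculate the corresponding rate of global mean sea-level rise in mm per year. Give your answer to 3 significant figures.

ρ_w = 1024 kg m⁻³. Annual water volume added = 388 Gt / ρ_w = 3.880×10^14 kg / 1024 kg m⁻³ = 3.789×10^11 m³.
Δh per year = 3.789×10^11 / 3.53×10^14 = 1.07×10^-3 m = 1.07 mm.

≈ 1.07 mm/yr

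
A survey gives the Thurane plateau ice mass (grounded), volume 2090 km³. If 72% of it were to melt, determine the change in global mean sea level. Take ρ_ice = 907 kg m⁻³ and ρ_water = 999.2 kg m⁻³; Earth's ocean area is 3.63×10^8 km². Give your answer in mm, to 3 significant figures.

≈ 3.76 mm

Thurane: 0.72 × 2090 km³ × (907/999.2) = 1366 km³ of water.
Spread over 3.63×10^14 m² of ocean, Δh = 1.366×10^12 / 3.63×10^14 = 3.76×10^-3 m = 3.76 mm.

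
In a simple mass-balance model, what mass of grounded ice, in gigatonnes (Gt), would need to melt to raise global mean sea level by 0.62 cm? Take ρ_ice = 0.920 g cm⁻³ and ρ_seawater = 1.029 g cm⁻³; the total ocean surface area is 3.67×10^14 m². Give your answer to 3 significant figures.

≈ 2340 Gt

Required water volume = Δh × A = 0.0062 m × 3.67×10^14 m² = 2.275×10^12 m³.
ρ_w = 1.029 g cm⁻³ = 1029 kg m⁻³, so the mass of water = 2.275×10^12 m³ × 1029 kg m⁻³ = 2.341×10^15 kg = 2340 Gt (and the same mass of ice, by conservation).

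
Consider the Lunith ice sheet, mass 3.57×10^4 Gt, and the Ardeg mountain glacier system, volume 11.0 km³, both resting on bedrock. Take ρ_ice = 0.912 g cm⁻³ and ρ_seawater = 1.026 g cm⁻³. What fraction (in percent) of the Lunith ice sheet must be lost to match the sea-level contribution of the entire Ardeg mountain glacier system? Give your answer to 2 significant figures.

Equal sea-level rise means equal mass of meltwater, i.e. equal mass of ice lost.
Ice mass of Ardeg: 1.003×10^13 kg; ice mass of Lunith: 3.570×10^16 kg.
Fraction required = 1.003×10^13 / 3.570×10^16 = 2.81×10^-4 → 0.028 %.

≈ 0.028 %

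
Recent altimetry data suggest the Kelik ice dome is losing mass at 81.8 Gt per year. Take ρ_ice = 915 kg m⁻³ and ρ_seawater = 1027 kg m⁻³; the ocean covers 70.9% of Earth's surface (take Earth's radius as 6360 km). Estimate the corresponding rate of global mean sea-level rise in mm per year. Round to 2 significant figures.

ρ_w = 1027 kg m⁻³. Annual water volume added = 81.8 Gt / ρ_w = 8.180×10^13 kg / 1027 kg m⁻³ = 7.965×10^10 m³.
Δh per year = 7.965×10^10 / 3.60×10^14 = 2.21×10^-4 m = 0.22 mm.

≈ 0.22 mm/yr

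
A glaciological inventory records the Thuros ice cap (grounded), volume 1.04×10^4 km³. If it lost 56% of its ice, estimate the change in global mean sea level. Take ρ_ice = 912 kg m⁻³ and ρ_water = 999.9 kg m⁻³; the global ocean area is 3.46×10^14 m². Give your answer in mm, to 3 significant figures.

Thuros: 0.56 × 1.04×10^4 km³ × (912/999.9) = 5312 km³ of water.
Spread over 3.46×10^14 m² of ocean, Δh = 5.312×10^12 / 3.46×10^14 = 0.0154 m = 15.4 mm.

≈ 15.4 mm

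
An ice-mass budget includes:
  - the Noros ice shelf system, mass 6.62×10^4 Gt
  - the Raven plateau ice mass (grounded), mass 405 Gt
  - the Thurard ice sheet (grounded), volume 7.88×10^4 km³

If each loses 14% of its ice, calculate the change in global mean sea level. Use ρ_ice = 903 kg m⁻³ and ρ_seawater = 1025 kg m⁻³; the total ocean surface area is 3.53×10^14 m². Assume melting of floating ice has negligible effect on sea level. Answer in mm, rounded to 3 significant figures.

≈ 27.7 mm

The Noros ice shelf system is floating and already displaces its own weight of water, so its melt adds essentially nothing to sea level.
Raven: 0.14 × 405 Gt = 5.670×10^13 kg; dividing by ρ_w = 1025 kg m⁻³ gives 5.532×10^10 m³ of water.
Thurard: 0.14 × 7.88×10^4 km³ × (903/1025) = 9719 km³ of water.
Total added water ≈ 9.774×10^12 m³ over 3.53×10^14 m² → Δh = 0.0277 m = 27.7 mm.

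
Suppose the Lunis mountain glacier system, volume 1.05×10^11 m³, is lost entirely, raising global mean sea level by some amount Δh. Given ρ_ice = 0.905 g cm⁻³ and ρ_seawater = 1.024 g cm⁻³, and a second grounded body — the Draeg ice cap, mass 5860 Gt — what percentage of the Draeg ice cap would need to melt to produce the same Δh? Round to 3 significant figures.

≈ 1.62 %

Equal sea-level rise means equal mass of meltwater, i.e. equal mass of ice lost.
Ice mass of Lunis: 9.502×10^13 kg; ice mass of Draeg: 5.860×10^15 kg.
Fraction required = 9.502×10^13 / 5.860×10^15 = 0.0162 → 1.62 %.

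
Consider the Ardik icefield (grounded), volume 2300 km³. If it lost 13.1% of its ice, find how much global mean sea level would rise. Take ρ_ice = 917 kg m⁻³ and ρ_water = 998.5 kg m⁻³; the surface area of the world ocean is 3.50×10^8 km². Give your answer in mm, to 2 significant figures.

Ardik: 0.131 × 2300 km³ × (917/998.5) = 276.7 km³ of water.
Spread over 3.50×10^14 m² of ocean, Δh = 2.767×10^11 / 3.50×10^14 = 7.91×10^-4 m = 0.79 mm.

≈ 0.79 mm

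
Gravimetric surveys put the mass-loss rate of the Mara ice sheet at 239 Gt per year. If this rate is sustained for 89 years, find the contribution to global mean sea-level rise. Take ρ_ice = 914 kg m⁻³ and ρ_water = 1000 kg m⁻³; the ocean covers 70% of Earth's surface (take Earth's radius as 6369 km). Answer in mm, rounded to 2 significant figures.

≈ 60 mm

Total mass lost = 239 Gt/yr × 89 yr = 2.127×10^4 Gt = 2.127×10^16 kg.
ρ_w = 1000 kg m⁻³, so water volume = 2.127×10^16 / 1000 = 2.127×10^13 m³.
Δh = 2.127×10^13 / 3.57×10^14 = 0.0596 m = 60 mm.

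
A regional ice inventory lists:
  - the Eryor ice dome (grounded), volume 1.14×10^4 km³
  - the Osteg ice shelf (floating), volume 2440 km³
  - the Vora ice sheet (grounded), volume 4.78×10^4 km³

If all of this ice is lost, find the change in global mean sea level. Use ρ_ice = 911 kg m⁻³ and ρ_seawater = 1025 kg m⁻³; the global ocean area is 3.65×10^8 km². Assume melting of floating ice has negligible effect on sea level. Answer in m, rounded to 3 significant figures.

≈ 0.144 m

Eryor: 1.14×10^4 km³ × (911/1025) = 1.013×10^4 km³ of water.
The Osteg ice shelf is floating and already displaces its own weight of water, so its melt adds essentially nothing to sea level.
Vora: 4.78×10^4 km³ × (911/1025) = 4.248×10^4 km³ of water.
Total added water ≈ 5.262×10^13 m³ over 3.65×10^14 m² → Δh = 0.144 m.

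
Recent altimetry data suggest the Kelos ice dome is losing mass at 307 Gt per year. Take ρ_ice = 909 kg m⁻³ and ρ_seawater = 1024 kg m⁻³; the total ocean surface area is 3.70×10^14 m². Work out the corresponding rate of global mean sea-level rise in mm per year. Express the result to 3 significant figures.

≈ 0.810 mm/yr

ρ_w = 1024 kg m⁻³. Annual water volume added = 307 Gt / ρ_w = 3.070×10^14 kg / 1024 kg m⁻³ = 2.998×10^11 m³.
Δh per year = 2.998×10^11 / 3.70×10^14 = 8.10×10^-4 m = 0.810 mm.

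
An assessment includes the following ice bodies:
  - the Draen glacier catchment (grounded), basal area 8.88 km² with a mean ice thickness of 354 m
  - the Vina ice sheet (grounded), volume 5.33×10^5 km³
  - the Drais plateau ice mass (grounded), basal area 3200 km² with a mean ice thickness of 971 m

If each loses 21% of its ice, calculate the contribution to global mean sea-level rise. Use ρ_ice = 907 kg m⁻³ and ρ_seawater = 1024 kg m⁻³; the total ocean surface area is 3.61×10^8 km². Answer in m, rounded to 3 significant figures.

Draen: ice volume = 8.88 km² × 354 m = 3.144 km³; 0.21 × 3.144 × (907/1024) = 0.5847 km³ of water.
Vina: 0.21 × 5.33×10^5 km³ × (907/1024) = 9.914×10^4 km³ of water.
Drais: ice volume = 3200 km² × 971 m = 3107 km³; 0.21 × 3107 × (907/1024) = 578.0 km³ of water.
Total added water ≈ 9.972×10^13 m³ over 3.61×10^14 m² → Δh = 0.276 m.

≈ 0.276 m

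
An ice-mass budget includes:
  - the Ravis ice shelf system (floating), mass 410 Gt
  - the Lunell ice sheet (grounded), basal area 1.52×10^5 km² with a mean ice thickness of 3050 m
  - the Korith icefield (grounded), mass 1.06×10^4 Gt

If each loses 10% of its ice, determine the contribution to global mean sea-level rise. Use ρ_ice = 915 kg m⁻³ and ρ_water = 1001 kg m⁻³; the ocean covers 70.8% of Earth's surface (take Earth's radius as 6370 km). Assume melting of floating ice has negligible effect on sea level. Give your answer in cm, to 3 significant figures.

The Ravis ice shelf system is floating and already displaces its own weight of water, so its melt adds essentially nothing to sea level.
Lunell: ice volume = 1.52×10^5 km² × 3050 m = 4.636×10^5 km³; 0.1 × 4.636×10^5 × (915/1001) = 4.238×10^4 km³ of water.
Korith: 0.1 × 1.06×10^4 Gt = 1.060×10^15 kg; dividing by ρ_w = 1001 kg m⁻³ gives 1.059×10^12 m³ of water.
Total added water ≈ 4.344×10^13 m³ over 3.61×10^14 m² → Δh = 0.120 m = 12.0 cm.

≈ 12.0 cm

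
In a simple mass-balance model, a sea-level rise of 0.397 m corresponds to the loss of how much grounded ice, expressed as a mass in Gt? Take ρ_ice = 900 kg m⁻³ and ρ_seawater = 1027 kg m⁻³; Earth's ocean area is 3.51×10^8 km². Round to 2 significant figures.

Required water volume = Δh × A = 0.397 m × 3.51×10^14 m² = 1.393×10^14 m³.
ρ_w = 1027 kg m⁻³, so the mass of water = 1.393×10^14 m³ × 1027 kg m⁻³ = 1.431×10^17 kg = 1.4×10^5 Gt (and the same mass of ice, by conservation).

≈ 1.4×10^5 Gt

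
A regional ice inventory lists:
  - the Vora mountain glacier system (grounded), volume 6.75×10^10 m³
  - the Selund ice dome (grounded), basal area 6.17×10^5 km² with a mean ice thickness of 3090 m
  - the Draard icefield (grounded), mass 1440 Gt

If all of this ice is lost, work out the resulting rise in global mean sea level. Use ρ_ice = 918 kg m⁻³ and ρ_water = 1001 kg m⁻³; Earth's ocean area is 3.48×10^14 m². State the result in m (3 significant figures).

≈ 5.03 m

Vora: 6.75×10^10 m³ × (918/1001) = 6.190×10^10 m³ of water.
Selund: ice volume = 6.17×10^5 km² × 3090 m = 1.907×10^6 km³; 1.907×10^6 × (918/1001) = 1.748×10^6 km³ of water.
Draard: 1440 Gt = 1.440×10^15 kg; dividing by ρ_w = 1001 kg m⁻³ gives 1.439×10^12 m³ of water.
Total added water ≈ 1.750×10^15 m³ over 3.48×10^14 m² → Δh = 5.03 m.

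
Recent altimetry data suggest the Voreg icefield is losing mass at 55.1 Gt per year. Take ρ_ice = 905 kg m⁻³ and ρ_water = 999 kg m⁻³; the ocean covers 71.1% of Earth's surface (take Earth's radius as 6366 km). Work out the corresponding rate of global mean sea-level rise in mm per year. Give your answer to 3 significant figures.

≈ 0.152 mm/yr

ρ_w = 999 kg m⁻³. Annual water volume added = 55.1 Gt / ρ_w = 5.510×10^13 kg / 999 kg m⁻³ = 5.516×10^10 m³.
Δh per year = 5.516×10^10 / 3.62×10^14 = 1.52×10^-4 m = 0.152 mm.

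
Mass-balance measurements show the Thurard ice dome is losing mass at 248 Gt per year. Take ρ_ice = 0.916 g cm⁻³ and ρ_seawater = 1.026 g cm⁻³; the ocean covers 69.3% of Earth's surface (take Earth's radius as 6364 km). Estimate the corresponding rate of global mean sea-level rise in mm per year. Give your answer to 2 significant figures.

≈ 0.69 mm/yr

ρ_w = 1.026 g cm⁻³ = 1026 kg m⁻³. Annual water volume added = 248 Gt / ρ_w = 2.480×10^14 kg / 1026 kg m⁻³ = 2.417×10^11 m³.
Δh per year = 2.417×10^11 / 3.53×10^14 = 6.85×10^-4 m = 0.69 mm.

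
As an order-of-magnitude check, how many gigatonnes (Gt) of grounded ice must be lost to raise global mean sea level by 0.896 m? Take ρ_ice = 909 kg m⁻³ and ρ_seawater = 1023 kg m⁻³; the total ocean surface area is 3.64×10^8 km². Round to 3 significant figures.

Required water volume = Δh × A = 0.896 m × 3.64×10^14 m² = 3.261×10^14 m³.
ρ_w = 1023 kg m⁻³, so the mass of water = 3.261×10^14 m³ × 1023 kg m⁻³ = 3.336×10^17 kg = 3.34×10^5 Gt (and the same mass of ice, by conservation).

≈ 3.34×10^5 Gt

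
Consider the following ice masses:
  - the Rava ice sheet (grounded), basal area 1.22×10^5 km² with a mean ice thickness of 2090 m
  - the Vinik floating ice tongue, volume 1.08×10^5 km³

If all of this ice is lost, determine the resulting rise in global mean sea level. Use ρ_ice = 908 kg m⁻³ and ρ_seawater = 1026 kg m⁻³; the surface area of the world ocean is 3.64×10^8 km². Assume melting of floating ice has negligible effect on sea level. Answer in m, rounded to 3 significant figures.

≈ 0.620 m

Rava: ice volume = 1.22×10^5 km² × 2090 m = 2.550×10^5 km³; 2.550×10^5 × (908/1026) = 2.257×10^5 km³ of water.
The Vinik floating ice tongue is floating and already displaces its own weight of water, so its melt adds essentially nothing to sea level.
Total added water ≈ 2.257×10^14 m³ over 3.64×10^14 m² → Δh = 0.620 m.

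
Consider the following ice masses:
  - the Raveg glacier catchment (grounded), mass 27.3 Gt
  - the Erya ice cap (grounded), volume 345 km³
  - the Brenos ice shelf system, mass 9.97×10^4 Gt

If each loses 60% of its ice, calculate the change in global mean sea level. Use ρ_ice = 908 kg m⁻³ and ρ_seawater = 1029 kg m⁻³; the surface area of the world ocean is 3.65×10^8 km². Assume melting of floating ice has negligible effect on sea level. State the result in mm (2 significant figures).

≈ 0.54 mm

Raveg: 0.6 × 27.3 Gt = 1.638×10^13 kg; dividing by ρ_w = 1029 kg m⁻³ gives 1.592×10^10 m³ of water.
Erya: 0.6 × 345 km³ × (908/1029) = 182.7 km³ of water.
The Brenos ice shelf system is floating and already displaces its own weight of water, so its melt adds essentially nothing to sea level.
Total added water ≈ 1.986×10^11 m³ over 3.65×10^14 m² → Δh = 5.44×10^-4 m = 0.54 mm.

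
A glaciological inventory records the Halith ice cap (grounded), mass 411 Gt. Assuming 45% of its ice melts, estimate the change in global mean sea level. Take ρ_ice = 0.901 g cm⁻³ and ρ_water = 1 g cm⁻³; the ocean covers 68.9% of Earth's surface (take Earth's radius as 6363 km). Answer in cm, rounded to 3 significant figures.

≈ 0.0528 cm

Halith: 0.45 × 411 Gt = 1.850×10^14 kg; dividing by ρ_w = 1 g cm⁻³ = 1000 kg m⁻³ gives 1.850×10^11 m³ of water.
Spread over 3.51×10^14 m² of ocean, Δh = 1.850×10^11 / 3.51×10^14 = 5.28×10^-4 m = 0.0528 cm.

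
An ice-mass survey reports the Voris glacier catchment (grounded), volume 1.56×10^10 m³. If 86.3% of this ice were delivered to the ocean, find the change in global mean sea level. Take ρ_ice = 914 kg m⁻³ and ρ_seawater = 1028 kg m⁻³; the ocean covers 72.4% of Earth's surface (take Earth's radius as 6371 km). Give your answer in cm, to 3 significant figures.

Voris: 0.863 × 1.56×10^10 m³ × (914/1028) = 1.197×10^10 m³ of water.
Spread over 3.69×10^14 m² of ocean, Δh = 1.197×10^10 / 3.69×10^14 = 3.24×10^-5 m = 3.24×10^-3 cm.

≈ 3.24×10^-3 cm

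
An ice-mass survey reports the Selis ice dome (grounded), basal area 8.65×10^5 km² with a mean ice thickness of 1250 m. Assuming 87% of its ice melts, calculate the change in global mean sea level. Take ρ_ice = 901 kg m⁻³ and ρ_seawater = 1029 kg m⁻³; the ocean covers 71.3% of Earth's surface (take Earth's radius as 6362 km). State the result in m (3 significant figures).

≈ 2.27 m

Selis: ice volume = 8.65×10^5 km² × 1250 m = 1.081×10^6 km³; 0.87 × 1.081×10^6 × (901/1029) = 8.237×10^5 km³ of water.
Spread over 3.63×10^14 m² of ocean, Δh = 8.237×10^14 / 3.63×10^14 = 2.27 m.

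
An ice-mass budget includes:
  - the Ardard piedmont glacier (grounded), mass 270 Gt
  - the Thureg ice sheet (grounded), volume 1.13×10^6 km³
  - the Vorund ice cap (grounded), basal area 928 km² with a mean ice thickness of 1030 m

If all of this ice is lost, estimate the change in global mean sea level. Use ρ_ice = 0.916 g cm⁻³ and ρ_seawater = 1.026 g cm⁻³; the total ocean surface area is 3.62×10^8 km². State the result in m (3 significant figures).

≈ 2.79 m

Ardard: 270 Gt = 2.700×10^14 kg; dividing by ρ_w = 1.026 g cm⁻³ = 1026 kg m⁻³ gives 2.632×10^11 m³ of water.
Thureg: 1.13×10^6 km³ × (916/1026) = 1.009×10^6 km³ of water.
Vorund: ice volume = 928 km² × 1030 m = 955.8 km³; 955.8 × (916/1026) = 853.4 km³ of water.
Total added water ≈ 1.010×10^15 m³ over 3.62×10^14 m² → Δh = 2.79 m.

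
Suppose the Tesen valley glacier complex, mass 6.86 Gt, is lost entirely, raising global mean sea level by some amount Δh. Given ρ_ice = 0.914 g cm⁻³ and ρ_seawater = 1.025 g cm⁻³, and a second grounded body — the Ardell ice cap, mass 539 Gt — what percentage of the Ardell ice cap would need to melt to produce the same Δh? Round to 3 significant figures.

Equal sea-level rise means equal mass of meltwater, i.e. equal mass of ice lost.
Ice mass of Tesen: 6.860×10^12 kg; ice mass of Ardell: 5.390×10^14 kg.
Fraction required = 6.860×10^12 / 5.390×10^14 = 0.0127 → 1.27 %.

≈ 1.27 %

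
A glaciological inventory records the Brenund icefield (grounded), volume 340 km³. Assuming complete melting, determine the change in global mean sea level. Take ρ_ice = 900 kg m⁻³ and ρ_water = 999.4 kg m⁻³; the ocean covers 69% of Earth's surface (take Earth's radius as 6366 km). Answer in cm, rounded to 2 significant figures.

Brenund: 340 km³ × (900/999.4) = 306.2 km³ of water.
Spread over 3.51×10^14 m² of ocean, Δh = 3.062×10^11 / 3.51×10^14 = 8.71×10^-4 m = 0.087 cm.

≈ 0.087 cm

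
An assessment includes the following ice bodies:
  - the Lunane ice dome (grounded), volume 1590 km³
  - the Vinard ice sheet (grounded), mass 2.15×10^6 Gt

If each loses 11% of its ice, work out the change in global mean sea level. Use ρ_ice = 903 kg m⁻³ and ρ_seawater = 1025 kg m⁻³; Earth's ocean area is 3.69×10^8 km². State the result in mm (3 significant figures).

Lunane: 0.11 × 1590 km³ × (903/1025) = 154.1 km³ of water.
Vinard: 0.11 × 2.15×10^6 Gt = 2.365×10^17 kg; dividing by ρ_w = 1025 kg m⁻³ gives 2.307×10^14 m³ of water.
Total added water ≈ 2.309×10^14 m³ over 3.69×10^14 m² → Δh = 0.626 m = 626 mm.

≈ 626 mm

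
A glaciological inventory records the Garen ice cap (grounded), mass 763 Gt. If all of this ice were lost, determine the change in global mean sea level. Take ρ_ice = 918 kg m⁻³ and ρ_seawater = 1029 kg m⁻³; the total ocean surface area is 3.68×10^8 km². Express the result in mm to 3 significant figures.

Garen: 763 Gt = 7.630×10^14 kg; dividing by ρ_w = 1029 kg m⁻³ gives 7.415×10^11 m³ of water.
Spread over 3.68×10^14 m² of ocean, Δh = 7.415×10^11 / 3.68×10^14 = 2.01×10^-3 m = 2.01 mm.

≈ 2.01 mm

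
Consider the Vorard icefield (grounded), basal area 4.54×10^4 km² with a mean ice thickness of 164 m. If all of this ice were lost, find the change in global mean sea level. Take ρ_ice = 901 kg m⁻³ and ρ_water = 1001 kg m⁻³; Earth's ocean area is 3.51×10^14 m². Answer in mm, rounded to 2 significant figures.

Vorard: ice volume = 4.54×10^4 km² × 164 m = 7446 km³; 7446 × (901/1001) = 6702 km³ of water.
Spread over 3.51×10^14 m² of ocean, Δh = 6.702×10^12 / 3.51×10^14 = 0.0191 m = 19 mm.

≈ 19 mm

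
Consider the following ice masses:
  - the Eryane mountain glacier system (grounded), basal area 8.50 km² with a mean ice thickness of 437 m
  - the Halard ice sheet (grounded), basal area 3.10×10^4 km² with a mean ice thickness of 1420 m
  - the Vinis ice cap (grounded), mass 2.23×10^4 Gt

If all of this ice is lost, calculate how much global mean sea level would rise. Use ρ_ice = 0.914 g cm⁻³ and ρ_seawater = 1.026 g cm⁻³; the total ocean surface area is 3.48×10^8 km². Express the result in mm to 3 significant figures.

≈ 175 mm

Eryane: ice volume = 8.50 km² × 437 m = 3.715 km³; 3.715 × (914/1026) = 3.309 km³ of water.
Halard: ice volume = 3.10×10^4 km² × 1420 m = 4.402×10^4 km³; 4.402×10^4 × (914/1026) = 3.921×10^4 km³ of water.
Vinis: 2.23×10^4 Gt = 2.230×10^16 kg; dividing by ρ_w = 1.026 g cm⁻³ = 1026 kg m⁻³ gives 2.173×10^13 m³ of water.
Total added water ≈ 6.095×10^13 m³ over 3.48×10^14 m² → Δh = 0.175 m = 175 mm.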